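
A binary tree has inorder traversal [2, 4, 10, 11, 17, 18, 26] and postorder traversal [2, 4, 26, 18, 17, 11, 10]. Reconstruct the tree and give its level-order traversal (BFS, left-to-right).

Inorder:   [2, 4, 10, 11, 17, 18, 26]
Postorder: [2, 4, 26, 18, 17, 11, 10]
Algorithm: postorder visits root last, so walk postorder right-to-left;
each value is the root of the current inorder slice — split it at that
value, recurse on the right subtree first, then the left.
Recursive splits:
  root=10; inorder splits into left=[2, 4], right=[11, 17, 18, 26]
  root=11; inorder splits into left=[], right=[17, 18, 26]
  root=17; inorder splits into left=[], right=[18, 26]
  root=18; inorder splits into left=[], right=[26]
  root=26; inorder splits into left=[], right=[]
  root=4; inorder splits into left=[2], right=[]
  root=2; inorder splits into left=[], right=[]
Reconstructed level-order: [10, 4, 11, 2, 17, 18, 26]


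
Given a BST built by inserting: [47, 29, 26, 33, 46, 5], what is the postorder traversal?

Tree insertion order: [47, 29, 26, 33, 46, 5]
Tree (level-order array): [47, 29, None, 26, 33, 5, None, None, 46]
Postorder traversal: [5, 26, 46, 33, 29, 47]


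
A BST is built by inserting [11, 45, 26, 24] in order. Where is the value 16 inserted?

Starting tree (level order): [11, None, 45, 26, None, 24]
Insertion path: 11 -> 45 -> 26 -> 24
Result: insert 16 as left child of 24
Final tree (level order): [11, None, 45, 26, None, 24, None, 16]


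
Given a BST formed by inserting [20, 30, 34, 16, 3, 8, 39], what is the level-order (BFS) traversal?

Tree insertion order: [20, 30, 34, 16, 3, 8, 39]
Tree (level-order array): [20, 16, 30, 3, None, None, 34, None, 8, None, 39]
BFS from the root, enqueuing left then right child of each popped node:
  queue [20] -> pop 20, enqueue [16, 30], visited so far: [20]
  queue [16, 30] -> pop 16, enqueue [3], visited so far: [20, 16]
  queue [30, 3] -> pop 30, enqueue [34], visited so far: [20, 16, 30]
  queue [3, 34] -> pop 3, enqueue [8], visited so far: [20, 16, 30, 3]
  queue [34, 8] -> pop 34, enqueue [39], visited so far: [20, 16, 30, 3, 34]
  queue [8, 39] -> pop 8, enqueue [none], visited so far: [20, 16, 30, 3, 34, 8]
  queue [39] -> pop 39, enqueue [none], visited so far: [20, 16, 30, 3, 34, 8, 39]
Result: [20, 16, 30, 3, 34, 8, 39]


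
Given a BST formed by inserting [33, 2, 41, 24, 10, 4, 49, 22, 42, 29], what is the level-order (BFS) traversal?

Tree insertion order: [33, 2, 41, 24, 10, 4, 49, 22, 42, 29]
Tree (level-order array): [33, 2, 41, None, 24, None, 49, 10, 29, 42, None, 4, 22]
BFS from the root, enqueuing left then right child of each popped node:
  queue [33] -> pop 33, enqueue [2, 41], visited so far: [33]
  queue [2, 41] -> pop 2, enqueue [24], visited so far: [33, 2]
  queue [41, 24] -> pop 41, enqueue [49], visited so far: [33, 2, 41]
  queue [24, 49] -> pop 24, enqueue [10, 29], visited so far: [33, 2, 41, 24]
  queue [49, 10, 29] -> pop 49, enqueue [42], visited so far: [33, 2, 41, 24, 49]
  queue [10, 29, 42] -> pop 10, enqueue [4, 22], visited so far: [33, 2, 41, 24, 49, 10]
  queue [29, 42, 4, 22] -> pop 29, enqueue [none], visited so far: [33, 2, 41, 24, 49, 10, 29]
  queue [42, 4, 22] -> pop 42, enqueue [none], visited so far: [33, 2, 41, 24, 49, 10, 29, 42]
  queue [4, 22] -> pop 4, enqueue [none], visited so far: [33, 2, 41, 24, 49, 10, 29, 42, 4]
  queue [22] -> pop 22, enqueue [none], visited so far: [33, 2, 41, 24, 49, 10, 29, 42, 4, 22]
Result: [33, 2, 41, 24, 49, 10, 29, 42, 4, 22]


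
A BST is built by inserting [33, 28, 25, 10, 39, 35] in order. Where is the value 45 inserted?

Starting tree (level order): [33, 28, 39, 25, None, 35, None, 10]
Insertion path: 33 -> 39
Result: insert 45 as right child of 39
Final tree (level order): [33, 28, 39, 25, None, 35, 45, 10]


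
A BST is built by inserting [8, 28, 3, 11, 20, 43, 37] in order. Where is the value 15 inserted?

Starting tree (level order): [8, 3, 28, None, None, 11, 43, None, 20, 37]
Insertion path: 8 -> 28 -> 11 -> 20
Result: insert 15 as left child of 20
Final tree (level order): [8, 3, 28, None, None, 11, 43, None, 20, 37, None, 15]


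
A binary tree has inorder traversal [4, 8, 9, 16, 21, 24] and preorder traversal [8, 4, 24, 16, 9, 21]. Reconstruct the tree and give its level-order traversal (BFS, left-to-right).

Inorder:  [4, 8, 9, 16, 21, 24]
Preorder: [8, 4, 24, 16, 9, 21]
Algorithm: preorder visits root first, so consume preorder in order;
for each root, split the current inorder slice at that value into
left-subtree inorder and right-subtree inorder, then recurse.
Recursive splits:
  root=8; inorder splits into left=[4], right=[9, 16, 21, 24]
  root=4; inorder splits into left=[], right=[]
  root=24; inorder splits into left=[9, 16, 21], right=[]
  root=16; inorder splits into left=[9], right=[21]
  root=9; inorder splits into left=[], right=[]
  root=21; inorder splits into left=[], right=[]
Reconstructed level-order: [8, 4, 24, 16, 9, 21]


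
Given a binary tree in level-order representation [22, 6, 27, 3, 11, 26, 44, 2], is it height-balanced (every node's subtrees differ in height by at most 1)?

Tree (level-order array): [22, 6, 27, 3, 11, 26, 44, 2]
Definition: a tree is height-balanced if, at every node, |h(left) - h(right)| <= 1 (empty subtree has height -1).
Bottom-up per-node check:
  node 2: h_left=-1, h_right=-1, diff=0 [OK], height=0
  node 3: h_left=0, h_right=-1, diff=1 [OK], height=1
  node 11: h_left=-1, h_right=-1, diff=0 [OK], height=0
  node 6: h_left=1, h_right=0, diff=1 [OK], height=2
  node 26: h_left=-1, h_right=-1, diff=0 [OK], height=0
  node 44: h_left=-1, h_right=-1, diff=0 [OK], height=0
  node 27: h_left=0, h_right=0, diff=0 [OK], height=1
  node 22: h_left=2, h_right=1, diff=1 [OK], height=3
All nodes satisfy the balance condition.
Result: Balanced


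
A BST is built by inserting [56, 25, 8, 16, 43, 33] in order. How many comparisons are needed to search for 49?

Search path for 49: 56 -> 25 -> 43
Found: False
Comparisons: 3


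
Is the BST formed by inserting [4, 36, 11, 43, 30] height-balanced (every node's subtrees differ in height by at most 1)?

Tree (level-order array): [4, None, 36, 11, 43, None, 30]
Definition: a tree is height-balanced if, at every node, |h(left) - h(right)| <= 1 (empty subtree has height -1).
Bottom-up per-node check:
  node 30: h_left=-1, h_right=-1, diff=0 [OK], height=0
  node 11: h_left=-1, h_right=0, diff=1 [OK], height=1
  node 43: h_left=-1, h_right=-1, diff=0 [OK], height=0
  node 36: h_left=1, h_right=0, diff=1 [OK], height=2
  node 4: h_left=-1, h_right=2, diff=3 [FAIL (|-1-2|=3 > 1)], height=3
Node 4 violates the condition: |-1 - 2| = 3 > 1.
Result: Not balanced


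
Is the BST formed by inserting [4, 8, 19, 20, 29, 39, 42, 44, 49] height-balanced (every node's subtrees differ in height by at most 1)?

Tree (level-order array): [4, None, 8, None, 19, None, 20, None, 29, None, 39, None, 42, None, 44, None, 49]
Definition: a tree is height-balanced if, at every node, |h(left) - h(right)| <= 1 (empty subtree has height -1).
Bottom-up per-node check:
  node 49: h_left=-1, h_right=-1, diff=0 [OK], height=0
  node 44: h_left=-1, h_right=0, diff=1 [OK], height=1
  node 42: h_left=-1, h_right=1, diff=2 [FAIL (|-1-1|=2 > 1)], height=2
  node 39: h_left=-1, h_right=2, diff=3 [FAIL (|-1-2|=3 > 1)], height=3
  node 29: h_left=-1, h_right=3, diff=4 [FAIL (|-1-3|=4 > 1)], height=4
  node 20: h_left=-1, h_right=4, diff=5 [FAIL (|-1-4|=5 > 1)], height=5
  node 19: h_left=-1, h_right=5, diff=6 [FAIL (|-1-5|=6 > 1)], height=6
  node 8: h_left=-1, h_right=6, diff=7 [FAIL (|-1-6|=7 > 1)], height=7
  node 4: h_left=-1, h_right=7, diff=8 [FAIL (|-1-7|=8 > 1)], height=8
Node 42 violates the condition: |-1 - 1| = 2 > 1.
Result: Not balanced


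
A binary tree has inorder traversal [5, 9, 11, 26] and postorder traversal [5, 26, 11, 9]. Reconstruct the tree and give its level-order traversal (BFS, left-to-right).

Inorder:   [5, 9, 11, 26]
Postorder: [5, 26, 11, 9]
Algorithm: postorder visits root last, so walk postorder right-to-left;
each value is the root of the current inorder slice — split it at that
value, recurse on the right subtree first, then the left.
Recursive splits:
  root=9; inorder splits into left=[5], right=[11, 26]
  root=11; inorder splits into left=[], right=[26]
  root=26; inorder splits into left=[], right=[]
  root=5; inorder splits into left=[], right=[]
Reconstructed level-order: [9, 5, 11, 26]


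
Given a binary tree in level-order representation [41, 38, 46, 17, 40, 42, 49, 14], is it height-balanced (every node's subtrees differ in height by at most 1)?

Tree (level-order array): [41, 38, 46, 17, 40, 42, 49, 14]
Definition: a tree is height-balanced if, at every node, |h(left) - h(right)| <= 1 (empty subtree has height -1).
Bottom-up per-node check:
  node 14: h_left=-1, h_right=-1, diff=0 [OK], height=0
  node 17: h_left=0, h_right=-1, diff=1 [OK], height=1
  node 40: h_left=-1, h_right=-1, diff=0 [OK], height=0
  node 38: h_left=1, h_right=0, diff=1 [OK], height=2
  node 42: h_left=-1, h_right=-1, diff=0 [OK], height=0
  node 49: h_left=-1, h_right=-1, diff=0 [OK], height=0
  node 46: h_left=0, h_right=0, diff=0 [OK], height=1
  node 41: h_left=2, h_right=1, diff=1 [OK], height=3
All nodes satisfy the balance condition.
Result: Balanced


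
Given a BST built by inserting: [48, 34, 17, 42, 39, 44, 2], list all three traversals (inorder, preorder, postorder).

Tree insertion order: [48, 34, 17, 42, 39, 44, 2]
Tree (level-order array): [48, 34, None, 17, 42, 2, None, 39, 44]
Inorder (L, root, R): [2, 17, 34, 39, 42, 44, 48]
Preorder (root, L, R): [48, 34, 17, 2, 42, 39, 44]
Postorder (L, R, root): [2, 17, 39, 44, 42, 34, 48]


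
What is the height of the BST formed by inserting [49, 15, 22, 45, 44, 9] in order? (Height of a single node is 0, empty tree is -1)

Insertion order: [49, 15, 22, 45, 44, 9]
Tree (level-order array): [49, 15, None, 9, 22, None, None, None, 45, 44]
Compute height bottom-up (empty subtree = -1):
  height(9) = 1 + max(-1, -1) = 0
  height(44) = 1 + max(-1, -1) = 0
  height(45) = 1 + max(0, -1) = 1
  height(22) = 1 + max(-1, 1) = 2
  height(15) = 1 + max(0, 2) = 3
  height(49) = 1 + max(3, -1) = 4
Height = 4


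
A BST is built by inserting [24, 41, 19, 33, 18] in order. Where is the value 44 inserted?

Starting tree (level order): [24, 19, 41, 18, None, 33]
Insertion path: 24 -> 41
Result: insert 44 as right child of 41
Final tree (level order): [24, 19, 41, 18, None, 33, 44]


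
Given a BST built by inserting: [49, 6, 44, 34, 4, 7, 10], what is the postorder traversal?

Tree insertion order: [49, 6, 44, 34, 4, 7, 10]
Tree (level-order array): [49, 6, None, 4, 44, None, None, 34, None, 7, None, None, 10]
Postorder traversal: [4, 10, 7, 34, 44, 6, 49]


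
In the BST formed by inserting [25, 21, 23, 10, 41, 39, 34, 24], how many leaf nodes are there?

Tree built from: [25, 21, 23, 10, 41, 39, 34, 24]
Tree (level-order array): [25, 21, 41, 10, 23, 39, None, None, None, None, 24, 34]
Rule: A leaf has 0 children.
Per-node child counts:
  node 25: 2 child(ren)
  node 21: 2 child(ren)
  node 10: 0 child(ren)
  node 23: 1 child(ren)
  node 24: 0 child(ren)
  node 41: 1 child(ren)
  node 39: 1 child(ren)
  node 34: 0 child(ren)
Matching nodes: [10, 24, 34]
Count of leaf nodes: 3


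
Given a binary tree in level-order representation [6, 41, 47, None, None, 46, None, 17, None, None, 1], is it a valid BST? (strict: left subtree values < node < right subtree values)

Level-order array: [6, 41, 47, None, None, 46, None, 17, None, None, 1]
Validate using subtree bounds (lo, hi): at each node, require lo < value < hi,
then recurse left with hi=value and right with lo=value.
Preorder trace (stopping at first violation):
  at node 6 with bounds (-inf, +inf): OK
  at node 41 with bounds (-inf, 6): VIOLATION
Node 41 violates its bound: not (-inf < 41 < 6).
Result: Not a valid BST


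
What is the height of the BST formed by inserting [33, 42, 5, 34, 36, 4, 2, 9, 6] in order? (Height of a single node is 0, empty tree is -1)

Insertion order: [33, 42, 5, 34, 36, 4, 2, 9, 6]
Tree (level-order array): [33, 5, 42, 4, 9, 34, None, 2, None, 6, None, None, 36]
Compute height bottom-up (empty subtree = -1):
  height(2) = 1 + max(-1, -1) = 0
  height(4) = 1 + max(0, -1) = 1
  height(6) = 1 + max(-1, -1) = 0
  height(9) = 1 + max(0, -1) = 1
  height(5) = 1 + max(1, 1) = 2
  height(36) = 1 + max(-1, -1) = 0
  height(34) = 1 + max(-1, 0) = 1
  height(42) = 1 + max(1, -1) = 2
  height(33) = 1 + max(2, 2) = 3
Height = 3


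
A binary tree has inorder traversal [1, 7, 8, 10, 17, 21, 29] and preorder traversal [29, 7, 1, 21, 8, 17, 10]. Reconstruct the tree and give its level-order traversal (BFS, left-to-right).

Inorder:  [1, 7, 8, 10, 17, 21, 29]
Preorder: [29, 7, 1, 21, 8, 17, 10]
Algorithm: preorder visits root first, so consume preorder in order;
for each root, split the current inorder slice at that value into
left-subtree inorder and right-subtree inorder, then recurse.
Recursive splits:
  root=29; inorder splits into left=[1, 7, 8, 10, 17, 21], right=[]
  root=7; inorder splits into left=[1], right=[8, 10, 17, 21]
  root=1; inorder splits into left=[], right=[]
  root=21; inorder splits into left=[8, 10, 17], right=[]
  root=8; inorder splits into left=[], right=[10, 17]
  root=17; inorder splits into left=[10], right=[]
  root=10; inorder splits into left=[], right=[]
Reconstructed level-order: [29, 7, 1, 21, 8, 17, 10]


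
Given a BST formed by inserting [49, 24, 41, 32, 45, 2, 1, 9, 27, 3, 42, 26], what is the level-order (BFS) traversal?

Tree insertion order: [49, 24, 41, 32, 45, 2, 1, 9, 27, 3, 42, 26]
Tree (level-order array): [49, 24, None, 2, 41, 1, 9, 32, 45, None, None, 3, None, 27, None, 42, None, None, None, 26]
BFS from the root, enqueuing left then right child of each popped node:
  queue [49] -> pop 49, enqueue [24], visited so far: [49]
  queue [24] -> pop 24, enqueue [2, 41], visited so far: [49, 24]
  queue [2, 41] -> pop 2, enqueue [1, 9], visited so far: [49, 24, 2]
  queue [41, 1, 9] -> pop 41, enqueue [32, 45], visited so far: [49, 24, 2, 41]
  queue [1, 9, 32, 45] -> pop 1, enqueue [none], visited so far: [49, 24, 2, 41, 1]
  queue [9, 32, 45] -> pop 9, enqueue [3], visited so far: [49, 24, 2, 41, 1, 9]
  queue [32, 45, 3] -> pop 32, enqueue [27], visited so far: [49, 24, 2, 41, 1, 9, 32]
  queue [45, 3, 27] -> pop 45, enqueue [42], visited so far: [49, 24, 2, 41, 1, 9, 32, 45]
  queue [3, 27, 42] -> pop 3, enqueue [none], visited so far: [49, 24, 2, 41, 1, 9, 32, 45, 3]
  queue [27, 42] -> pop 27, enqueue [26], visited so far: [49, 24, 2, 41, 1, 9, 32, 45, 3, 27]
  queue [42, 26] -> pop 42, enqueue [none], visited so far: [49, 24, 2, 41, 1, 9, 32, 45, 3, 27, 42]
  queue [26] -> pop 26, enqueue [none], visited so far: [49, 24, 2, 41, 1, 9, 32, 45, 3, 27, 42, 26]
Result: [49, 24, 2, 41, 1, 9, 32, 45, 3, 27, 42, 26]


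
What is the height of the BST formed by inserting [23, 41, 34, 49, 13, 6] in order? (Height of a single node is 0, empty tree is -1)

Insertion order: [23, 41, 34, 49, 13, 6]
Tree (level-order array): [23, 13, 41, 6, None, 34, 49]
Compute height bottom-up (empty subtree = -1):
  height(6) = 1 + max(-1, -1) = 0
  height(13) = 1 + max(0, -1) = 1
  height(34) = 1 + max(-1, -1) = 0
  height(49) = 1 + max(-1, -1) = 0
  height(41) = 1 + max(0, 0) = 1
  height(23) = 1 + max(1, 1) = 2
Height = 2


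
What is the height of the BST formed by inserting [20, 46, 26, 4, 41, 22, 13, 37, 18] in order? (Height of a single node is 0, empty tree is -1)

Insertion order: [20, 46, 26, 4, 41, 22, 13, 37, 18]
Tree (level-order array): [20, 4, 46, None, 13, 26, None, None, 18, 22, 41, None, None, None, None, 37]
Compute height bottom-up (empty subtree = -1):
  height(18) = 1 + max(-1, -1) = 0
  height(13) = 1 + max(-1, 0) = 1
  height(4) = 1 + max(-1, 1) = 2
  height(22) = 1 + max(-1, -1) = 0
  height(37) = 1 + max(-1, -1) = 0
  height(41) = 1 + max(0, -1) = 1
  height(26) = 1 + max(0, 1) = 2
  height(46) = 1 + max(2, -1) = 3
  height(20) = 1 + max(2, 3) = 4
Height = 4


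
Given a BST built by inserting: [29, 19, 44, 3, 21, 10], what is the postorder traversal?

Tree insertion order: [29, 19, 44, 3, 21, 10]
Tree (level-order array): [29, 19, 44, 3, 21, None, None, None, 10]
Postorder traversal: [10, 3, 21, 19, 44, 29]


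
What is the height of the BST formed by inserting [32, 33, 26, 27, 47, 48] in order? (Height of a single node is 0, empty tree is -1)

Insertion order: [32, 33, 26, 27, 47, 48]
Tree (level-order array): [32, 26, 33, None, 27, None, 47, None, None, None, 48]
Compute height bottom-up (empty subtree = -1):
  height(27) = 1 + max(-1, -1) = 0
  height(26) = 1 + max(-1, 0) = 1
  height(48) = 1 + max(-1, -1) = 0
  height(47) = 1 + max(-1, 0) = 1
  height(33) = 1 + max(-1, 1) = 2
  height(32) = 1 + max(1, 2) = 3
Height = 3


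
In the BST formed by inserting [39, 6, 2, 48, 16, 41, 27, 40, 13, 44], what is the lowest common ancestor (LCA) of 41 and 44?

Tree insertion order: [39, 6, 2, 48, 16, 41, 27, 40, 13, 44]
Tree (level-order array): [39, 6, 48, 2, 16, 41, None, None, None, 13, 27, 40, 44]
In a BST, the LCA of p=41, q=44 is the first node v on the
root-to-leaf path with p <= v <= q (go left if both < v, right if both > v).
Walk from root:
  at 39: both 41 and 44 > 39, go right
  at 48: both 41 and 44 < 48, go left
  at 41: 41 <= 41 <= 44, this is the LCA
LCA = 41


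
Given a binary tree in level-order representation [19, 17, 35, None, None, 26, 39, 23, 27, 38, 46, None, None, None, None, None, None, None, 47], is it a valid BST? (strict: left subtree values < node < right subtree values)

Level-order array: [19, 17, 35, None, None, 26, 39, 23, 27, 38, 46, None, None, None, None, None, None, None, 47]
Validate using subtree bounds (lo, hi): at each node, require lo < value < hi,
then recurse left with hi=value and right with lo=value.
Preorder trace (stopping at first violation):
  at node 19 with bounds (-inf, +inf): OK
  at node 17 with bounds (-inf, 19): OK
  at node 35 with bounds (19, +inf): OK
  at node 26 with bounds (19, 35): OK
  at node 23 with bounds (19, 26): OK
  at node 27 with bounds (26, 35): OK
  at node 39 with bounds (35, +inf): OK
  at node 38 with bounds (35, 39): OK
  at node 46 with bounds (39, +inf): OK
  at node 47 with bounds (46, +inf): OK
No violation found at any node.
Result: Valid BST


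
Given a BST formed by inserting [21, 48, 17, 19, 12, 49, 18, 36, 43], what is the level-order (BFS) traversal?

Tree insertion order: [21, 48, 17, 19, 12, 49, 18, 36, 43]
Tree (level-order array): [21, 17, 48, 12, 19, 36, 49, None, None, 18, None, None, 43]
BFS from the root, enqueuing left then right child of each popped node:
  queue [21] -> pop 21, enqueue [17, 48], visited so far: [21]
  queue [17, 48] -> pop 17, enqueue [12, 19], visited so far: [21, 17]
  queue [48, 12, 19] -> pop 48, enqueue [36, 49], visited so far: [21, 17, 48]
  queue [12, 19, 36, 49] -> pop 12, enqueue [none], visited so far: [21, 17, 48, 12]
  queue [19, 36, 49] -> pop 19, enqueue [18], visited so far: [21, 17, 48, 12, 19]
  queue [36, 49, 18] -> pop 36, enqueue [43], visited so far: [21, 17, 48, 12, 19, 36]
  queue [49, 18, 43] -> pop 49, enqueue [none], visited so far: [21, 17, 48, 12, 19, 36, 49]
  queue [18, 43] -> pop 18, enqueue [none], visited so far: [21, 17, 48, 12, 19, 36, 49, 18]
  queue [43] -> pop 43, enqueue [none], visited so far: [21, 17, 48, 12, 19, 36, 49, 18, 43]
Result: [21, 17, 48, 12, 19, 36, 49, 18, 43]


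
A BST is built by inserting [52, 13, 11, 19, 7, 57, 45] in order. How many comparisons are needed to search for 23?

Search path for 23: 52 -> 13 -> 19 -> 45
Found: False
Comparisons: 4


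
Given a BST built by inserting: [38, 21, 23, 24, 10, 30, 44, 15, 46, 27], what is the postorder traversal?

Tree insertion order: [38, 21, 23, 24, 10, 30, 44, 15, 46, 27]
Tree (level-order array): [38, 21, 44, 10, 23, None, 46, None, 15, None, 24, None, None, None, None, None, 30, 27]
Postorder traversal: [15, 10, 27, 30, 24, 23, 21, 46, 44, 38]


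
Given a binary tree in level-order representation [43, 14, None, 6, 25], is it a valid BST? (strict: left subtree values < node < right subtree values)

Level-order array: [43, 14, None, 6, 25]
Validate using subtree bounds (lo, hi): at each node, require lo < value < hi,
then recurse left with hi=value and right with lo=value.
Preorder trace (stopping at first violation):
  at node 43 with bounds (-inf, +inf): OK
  at node 14 with bounds (-inf, 43): OK
  at node 6 with bounds (-inf, 14): OK
  at node 25 with bounds (14, 43): OK
No violation found at any node.
Result: Valid BST


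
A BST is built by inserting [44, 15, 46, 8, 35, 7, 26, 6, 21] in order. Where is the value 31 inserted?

Starting tree (level order): [44, 15, 46, 8, 35, None, None, 7, None, 26, None, 6, None, 21]
Insertion path: 44 -> 15 -> 35 -> 26
Result: insert 31 as right child of 26
Final tree (level order): [44, 15, 46, 8, 35, None, None, 7, None, 26, None, 6, None, 21, 31]


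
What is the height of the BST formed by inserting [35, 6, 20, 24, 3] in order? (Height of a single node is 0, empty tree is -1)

Insertion order: [35, 6, 20, 24, 3]
Tree (level-order array): [35, 6, None, 3, 20, None, None, None, 24]
Compute height bottom-up (empty subtree = -1):
  height(3) = 1 + max(-1, -1) = 0
  height(24) = 1 + max(-1, -1) = 0
  height(20) = 1 + max(-1, 0) = 1
  height(6) = 1 + max(0, 1) = 2
  height(35) = 1 + max(2, -1) = 3
Height = 3


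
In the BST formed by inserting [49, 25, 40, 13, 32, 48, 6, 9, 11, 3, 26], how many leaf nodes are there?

Tree built from: [49, 25, 40, 13, 32, 48, 6, 9, 11, 3, 26]
Tree (level-order array): [49, 25, None, 13, 40, 6, None, 32, 48, 3, 9, 26, None, None, None, None, None, None, 11]
Rule: A leaf has 0 children.
Per-node child counts:
  node 49: 1 child(ren)
  node 25: 2 child(ren)
  node 13: 1 child(ren)
  node 6: 2 child(ren)
  node 3: 0 child(ren)
  node 9: 1 child(ren)
  node 11: 0 child(ren)
  node 40: 2 child(ren)
  node 32: 1 child(ren)
  node 26: 0 child(ren)
  node 48: 0 child(ren)
Matching nodes: [3, 11, 26, 48]
Count of leaf nodes: 4


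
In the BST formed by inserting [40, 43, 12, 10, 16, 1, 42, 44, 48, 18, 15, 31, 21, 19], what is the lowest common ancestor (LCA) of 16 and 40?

Tree insertion order: [40, 43, 12, 10, 16, 1, 42, 44, 48, 18, 15, 31, 21, 19]
Tree (level-order array): [40, 12, 43, 10, 16, 42, 44, 1, None, 15, 18, None, None, None, 48, None, None, None, None, None, 31, None, None, 21, None, 19]
In a BST, the LCA of p=16, q=40 is the first node v on the
root-to-leaf path with p <= v <= q (go left if both < v, right if both > v).
Walk from root:
  at 40: 16 <= 40 <= 40, this is the LCA
LCA = 40


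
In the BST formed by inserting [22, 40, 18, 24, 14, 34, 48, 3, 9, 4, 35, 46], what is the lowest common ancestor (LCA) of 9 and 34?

Tree insertion order: [22, 40, 18, 24, 14, 34, 48, 3, 9, 4, 35, 46]
Tree (level-order array): [22, 18, 40, 14, None, 24, 48, 3, None, None, 34, 46, None, None, 9, None, 35, None, None, 4]
In a BST, the LCA of p=9, q=34 is the first node v on the
root-to-leaf path with p <= v <= q (go left if both < v, right if both > v).
Walk from root:
  at 22: 9 <= 22 <= 34, this is the LCA
LCA = 22


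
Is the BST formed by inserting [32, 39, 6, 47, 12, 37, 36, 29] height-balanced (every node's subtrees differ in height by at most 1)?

Tree (level-order array): [32, 6, 39, None, 12, 37, 47, None, 29, 36]
Definition: a tree is height-balanced if, at every node, |h(left) - h(right)| <= 1 (empty subtree has height -1).
Bottom-up per-node check:
  node 29: h_left=-1, h_right=-1, diff=0 [OK], height=0
  node 12: h_left=-1, h_right=0, diff=1 [OK], height=1
  node 6: h_left=-1, h_right=1, diff=2 [FAIL (|-1-1|=2 > 1)], height=2
  node 36: h_left=-1, h_right=-1, diff=0 [OK], height=0
  node 37: h_left=0, h_right=-1, diff=1 [OK], height=1
  node 47: h_left=-1, h_right=-1, diff=0 [OK], height=0
  node 39: h_left=1, h_right=0, diff=1 [OK], height=2
  node 32: h_left=2, h_right=2, diff=0 [OK], height=3
Node 6 violates the condition: |-1 - 1| = 2 > 1.
Result: Not balanced


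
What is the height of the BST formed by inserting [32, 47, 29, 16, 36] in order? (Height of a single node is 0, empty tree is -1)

Insertion order: [32, 47, 29, 16, 36]
Tree (level-order array): [32, 29, 47, 16, None, 36]
Compute height bottom-up (empty subtree = -1):
  height(16) = 1 + max(-1, -1) = 0
  height(29) = 1 + max(0, -1) = 1
  height(36) = 1 + max(-1, -1) = 0
  height(47) = 1 + max(0, -1) = 1
  height(32) = 1 + max(1, 1) = 2
Height = 2


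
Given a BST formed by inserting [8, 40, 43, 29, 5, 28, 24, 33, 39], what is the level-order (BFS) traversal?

Tree insertion order: [8, 40, 43, 29, 5, 28, 24, 33, 39]
Tree (level-order array): [8, 5, 40, None, None, 29, 43, 28, 33, None, None, 24, None, None, 39]
BFS from the root, enqueuing left then right child of each popped node:
  queue [8] -> pop 8, enqueue [5, 40], visited so far: [8]
  queue [5, 40] -> pop 5, enqueue [none], visited so far: [8, 5]
  queue [40] -> pop 40, enqueue [29, 43], visited so far: [8, 5, 40]
  queue [29, 43] -> pop 29, enqueue [28, 33], visited so far: [8, 5, 40, 29]
  queue [43, 28, 33] -> pop 43, enqueue [none], visited so far: [8, 5, 40, 29, 43]
  queue [28, 33] -> pop 28, enqueue [24], visited so far: [8, 5, 40, 29, 43, 28]
  queue [33, 24] -> pop 33, enqueue [39], visited so far: [8, 5, 40, 29, 43, 28, 33]
  queue [24, 39] -> pop 24, enqueue [none], visited so far: [8, 5, 40, 29, 43, 28, 33, 24]
  queue [39] -> pop 39, enqueue [none], visited so far: [8, 5, 40, 29, 43, 28, 33, 24, 39]
Result: [8, 5, 40, 29, 43, 28, 33, 24, 39]


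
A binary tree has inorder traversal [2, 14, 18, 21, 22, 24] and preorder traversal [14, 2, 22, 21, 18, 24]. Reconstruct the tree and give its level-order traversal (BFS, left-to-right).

Inorder:  [2, 14, 18, 21, 22, 24]
Preorder: [14, 2, 22, 21, 18, 24]
Algorithm: preorder visits root first, so consume preorder in order;
for each root, split the current inorder slice at that value into
left-subtree inorder and right-subtree inorder, then recurse.
Recursive splits:
  root=14; inorder splits into left=[2], right=[18, 21, 22, 24]
  root=2; inorder splits into left=[], right=[]
  root=22; inorder splits into left=[18, 21], right=[24]
  root=21; inorder splits into left=[18], right=[]
  root=18; inorder splits into left=[], right=[]
  root=24; inorder splits into left=[], right=[]
Reconstructed level-order: [14, 2, 22, 21, 24, 18]


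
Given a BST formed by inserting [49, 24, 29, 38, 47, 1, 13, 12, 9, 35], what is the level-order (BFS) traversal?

Tree insertion order: [49, 24, 29, 38, 47, 1, 13, 12, 9, 35]
Tree (level-order array): [49, 24, None, 1, 29, None, 13, None, 38, 12, None, 35, 47, 9]
BFS from the root, enqueuing left then right child of each popped node:
  queue [49] -> pop 49, enqueue [24], visited so far: [49]
  queue [24] -> pop 24, enqueue [1, 29], visited so far: [49, 24]
  queue [1, 29] -> pop 1, enqueue [13], visited so far: [49, 24, 1]
  queue [29, 13] -> pop 29, enqueue [38], visited so far: [49, 24, 1, 29]
  queue [13, 38] -> pop 13, enqueue [12], visited so far: [49, 24, 1, 29, 13]
  queue [38, 12] -> pop 38, enqueue [35, 47], visited so far: [49, 24, 1, 29, 13, 38]
  queue [12, 35, 47] -> pop 12, enqueue [9], visited so far: [49, 24, 1, 29, 13, 38, 12]
  queue [35, 47, 9] -> pop 35, enqueue [none], visited so far: [49, 24, 1, 29, 13, 38, 12, 35]
  queue [47, 9] -> pop 47, enqueue [none], visited so far: [49, 24, 1, 29, 13, 38, 12, 35, 47]
  queue [9] -> pop 9, enqueue [none], visited so far: [49, 24, 1, 29, 13, 38, 12, 35, 47, 9]
Result: [49, 24, 1, 29, 13, 38, 12, 35, 47, 9]


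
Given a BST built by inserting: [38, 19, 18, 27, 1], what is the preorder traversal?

Tree insertion order: [38, 19, 18, 27, 1]
Tree (level-order array): [38, 19, None, 18, 27, 1]
Preorder traversal: [38, 19, 18, 1, 27]


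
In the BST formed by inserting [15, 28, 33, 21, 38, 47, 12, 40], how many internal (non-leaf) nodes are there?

Tree built from: [15, 28, 33, 21, 38, 47, 12, 40]
Tree (level-order array): [15, 12, 28, None, None, 21, 33, None, None, None, 38, None, 47, 40]
Rule: An internal node has at least one child.
Per-node child counts:
  node 15: 2 child(ren)
  node 12: 0 child(ren)
  node 28: 2 child(ren)
  node 21: 0 child(ren)
  node 33: 1 child(ren)
  node 38: 1 child(ren)
  node 47: 1 child(ren)
  node 40: 0 child(ren)
Matching nodes: [15, 28, 33, 38, 47]
Count of internal (non-leaf) nodes: 5


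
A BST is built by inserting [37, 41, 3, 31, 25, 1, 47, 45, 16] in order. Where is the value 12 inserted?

Starting tree (level order): [37, 3, 41, 1, 31, None, 47, None, None, 25, None, 45, None, 16]
Insertion path: 37 -> 3 -> 31 -> 25 -> 16
Result: insert 12 as left child of 16
Final tree (level order): [37, 3, 41, 1, 31, None, 47, None, None, 25, None, 45, None, 16, None, None, None, 12]


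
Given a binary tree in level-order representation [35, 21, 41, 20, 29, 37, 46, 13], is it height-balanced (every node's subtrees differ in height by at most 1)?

Tree (level-order array): [35, 21, 41, 20, 29, 37, 46, 13]
Definition: a tree is height-balanced if, at every node, |h(left) - h(right)| <= 1 (empty subtree has height -1).
Bottom-up per-node check:
  node 13: h_left=-1, h_right=-1, diff=0 [OK], height=0
  node 20: h_left=0, h_right=-1, diff=1 [OK], height=1
  node 29: h_left=-1, h_right=-1, diff=0 [OK], height=0
  node 21: h_left=1, h_right=0, diff=1 [OK], height=2
  node 37: h_left=-1, h_right=-1, diff=0 [OK], height=0
  node 46: h_left=-1, h_right=-1, diff=0 [OK], height=0
  node 41: h_left=0, h_right=0, diff=0 [OK], height=1
  node 35: h_left=2, h_right=1, diff=1 [OK], height=3
All nodes satisfy the balance condition.
Result: Balanced


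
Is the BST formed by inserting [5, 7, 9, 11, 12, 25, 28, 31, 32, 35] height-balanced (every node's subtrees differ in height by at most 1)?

Tree (level-order array): [5, None, 7, None, 9, None, 11, None, 12, None, 25, None, 28, None, 31, None, 32, None, 35]
Definition: a tree is height-balanced if, at every node, |h(left) - h(right)| <= 1 (empty subtree has height -1).
Bottom-up per-node check:
  node 35: h_left=-1, h_right=-1, diff=0 [OK], height=0
  node 32: h_left=-1, h_right=0, diff=1 [OK], height=1
  node 31: h_left=-1, h_right=1, diff=2 [FAIL (|-1-1|=2 > 1)], height=2
  node 28: h_left=-1, h_right=2, diff=3 [FAIL (|-1-2|=3 > 1)], height=3
  node 25: h_left=-1, h_right=3, diff=4 [FAIL (|-1-3|=4 > 1)], height=4
  node 12: h_left=-1, h_right=4, diff=5 [FAIL (|-1-4|=5 > 1)], height=5
  node 11: h_left=-1, h_right=5, diff=6 [FAIL (|-1-5|=6 > 1)], height=6
  node 9: h_left=-1, h_right=6, diff=7 [FAIL (|-1-6|=7 > 1)], height=7
  node 7: h_left=-1, h_right=7, diff=8 [FAIL (|-1-7|=8 > 1)], height=8
  node 5: h_left=-1, h_right=8, diff=9 [FAIL (|-1-8|=9 > 1)], height=9
Node 31 violates the condition: |-1 - 1| = 2 > 1.
Result: Not balanced


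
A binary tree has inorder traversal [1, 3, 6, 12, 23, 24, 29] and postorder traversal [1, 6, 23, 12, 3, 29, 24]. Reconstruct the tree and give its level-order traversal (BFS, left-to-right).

Inorder:   [1, 3, 6, 12, 23, 24, 29]
Postorder: [1, 6, 23, 12, 3, 29, 24]
Algorithm: postorder visits root last, so walk postorder right-to-left;
each value is the root of the current inorder slice — split it at that
value, recurse on the right subtree first, then the left.
Recursive splits:
  root=24; inorder splits into left=[1, 3, 6, 12, 23], right=[29]
  root=29; inorder splits into left=[], right=[]
  root=3; inorder splits into left=[1], right=[6, 12, 23]
  root=12; inorder splits into left=[6], right=[23]
  root=23; inorder splits into left=[], right=[]
  root=6; inorder splits into left=[], right=[]
  root=1; inorder splits into left=[], right=[]
Reconstructed level-order: [24, 3, 29, 1, 12, 6, 23]


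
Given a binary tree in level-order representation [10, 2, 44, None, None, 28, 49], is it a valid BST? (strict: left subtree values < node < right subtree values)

Level-order array: [10, 2, 44, None, None, 28, 49]
Validate using subtree bounds (lo, hi): at each node, require lo < value < hi,
then recurse left with hi=value and right with lo=value.
Preorder trace (stopping at first violation):
  at node 10 with bounds (-inf, +inf): OK
  at node 2 with bounds (-inf, 10): OK
  at node 44 with bounds (10, +inf): OK
  at node 28 with bounds (10, 44): OK
  at node 49 with bounds (44, +inf): OK
No violation found at any node.
Result: Valid BST


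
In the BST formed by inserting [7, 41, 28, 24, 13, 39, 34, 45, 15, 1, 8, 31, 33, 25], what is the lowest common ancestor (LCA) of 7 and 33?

Tree insertion order: [7, 41, 28, 24, 13, 39, 34, 45, 15, 1, 8, 31, 33, 25]
Tree (level-order array): [7, 1, 41, None, None, 28, 45, 24, 39, None, None, 13, 25, 34, None, 8, 15, None, None, 31, None, None, None, None, None, None, 33]
In a BST, the LCA of p=7, q=33 is the first node v on the
root-to-leaf path with p <= v <= q (go left if both < v, right if both > v).
Walk from root:
  at 7: 7 <= 7 <= 33, this is the LCA
LCA = 7


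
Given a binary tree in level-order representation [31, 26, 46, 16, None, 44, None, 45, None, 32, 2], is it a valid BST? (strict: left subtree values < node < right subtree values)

Level-order array: [31, 26, 46, 16, None, 44, None, 45, None, 32, 2]
Validate using subtree bounds (lo, hi): at each node, require lo < value < hi,
then recurse left with hi=value and right with lo=value.
Preorder trace (stopping at first violation):
  at node 31 with bounds (-inf, +inf): OK
  at node 26 with bounds (-inf, 31): OK
  at node 16 with bounds (-inf, 26): OK
  at node 45 with bounds (-inf, 16): VIOLATION
Node 45 violates its bound: not (-inf < 45 < 16).
Result: Not a valid BST


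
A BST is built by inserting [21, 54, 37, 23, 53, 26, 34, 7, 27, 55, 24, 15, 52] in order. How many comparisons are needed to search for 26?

Search path for 26: 21 -> 54 -> 37 -> 23 -> 26
Found: True
Comparisons: 5


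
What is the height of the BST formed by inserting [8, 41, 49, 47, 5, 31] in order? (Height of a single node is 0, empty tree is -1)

Insertion order: [8, 41, 49, 47, 5, 31]
Tree (level-order array): [8, 5, 41, None, None, 31, 49, None, None, 47]
Compute height bottom-up (empty subtree = -1):
  height(5) = 1 + max(-1, -1) = 0
  height(31) = 1 + max(-1, -1) = 0
  height(47) = 1 + max(-1, -1) = 0
  height(49) = 1 + max(0, -1) = 1
  height(41) = 1 + max(0, 1) = 2
  height(8) = 1 + max(0, 2) = 3
Height = 3


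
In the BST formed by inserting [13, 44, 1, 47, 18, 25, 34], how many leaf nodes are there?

Tree built from: [13, 44, 1, 47, 18, 25, 34]
Tree (level-order array): [13, 1, 44, None, None, 18, 47, None, 25, None, None, None, 34]
Rule: A leaf has 0 children.
Per-node child counts:
  node 13: 2 child(ren)
  node 1: 0 child(ren)
  node 44: 2 child(ren)
  node 18: 1 child(ren)
  node 25: 1 child(ren)
  node 34: 0 child(ren)
  node 47: 0 child(ren)
Matching nodes: [1, 34, 47]
Count of leaf nodes: 3


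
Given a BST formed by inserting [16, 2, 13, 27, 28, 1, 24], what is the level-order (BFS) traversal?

Tree insertion order: [16, 2, 13, 27, 28, 1, 24]
Tree (level-order array): [16, 2, 27, 1, 13, 24, 28]
BFS from the root, enqueuing left then right child of each popped node:
  queue [16] -> pop 16, enqueue [2, 27], visited so far: [16]
  queue [2, 27] -> pop 2, enqueue [1, 13], visited so far: [16, 2]
  queue [27, 1, 13] -> pop 27, enqueue [24, 28], visited so far: [16, 2, 27]
  queue [1, 13, 24, 28] -> pop 1, enqueue [none], visited so far: [16, 2, 27, 1]
  queue [13, 24, 28] -> pop 13, enqueue [none], visited so far: [16, 2, 27, 1, 13]
  queue [24, 28] -> pop 24, enqueue [none], visited so far: [16, 2, 27, 1, 13, 24]
  queue [28] -> pop 28, enqueue [none], visited so far: [16, 2, 27, 1, 13, 24, 28]
Result: [16, 2, 27, 1, 13, 24, 28]


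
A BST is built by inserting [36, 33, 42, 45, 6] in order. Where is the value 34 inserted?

Starting tree (level order): [36, 33, 42, 6, None, None, 45]
Insertion path: 36 -> 33
Result: insert 34 as right child of 33
Final tree (level order): [36, 33, 42, 6, 34, None, 45]


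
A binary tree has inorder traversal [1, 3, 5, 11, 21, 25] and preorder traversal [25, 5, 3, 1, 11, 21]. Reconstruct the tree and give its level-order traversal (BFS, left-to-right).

Inorder:  [1, 3, 5, 11, 21, 25]
Preorder: [25, 5, 3, 1, 11, 21]
Algorithm: preorder visits root first, so consume preorder in order;
for each root, split the current inorder slice at that value into
left-subtree inorder and right-subtree inorder, then recurse.
Recursive splits:
  root=25; inorder splits into left=[1, 3, 5, 11, 21], right=[]
  root=5; inorder splits into left=[1, 3], right=[11, 21]
  root=3; inorder splits into left=[1], right=[]
  root=1; inorder splits into left=[], right=[]
  root=11; inorder splits into left=[], right=[21]
  root=21; inorder splits into left=[], right=[]
Reconstructed level-order: [25, 5, 3, 11, 1, 21]


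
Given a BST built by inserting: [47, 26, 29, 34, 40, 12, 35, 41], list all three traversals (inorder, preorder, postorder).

Tree insertion order: [47, 26, 29, 34, 40, 12, 35, 41]
Tree (level-order array): [47, 26, None, 12, 29, None, None, None, 34, None, 40, 35, 41]
Inorder (L, root, R): [12, 26, 29, 34, 35, 40, 41, 47]
Preorder (root, L, R): [47, 26, 12, 29, 34, 40, 35, 41]
Postorder (L, R, root): [12, 35, 41, 40, 34, 29, 26, 47]


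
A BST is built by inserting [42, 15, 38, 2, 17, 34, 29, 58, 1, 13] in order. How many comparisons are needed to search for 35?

Search path for 35: 42 -> 15 -> 38 -> 17 -> 34
Found: False
Comparisons: 5


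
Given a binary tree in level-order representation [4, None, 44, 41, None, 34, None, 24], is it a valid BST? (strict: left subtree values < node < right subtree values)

Level-order array: [4, None, 44, 41, None, 34, None, 24]
Validate using subtree bounds (lo, hi): at each node, require lo < value < hi,
then recurse left with hi=value and right with lo=value.
Preorder trace (stopping at first violation):
  at node 4 with bounds (-inf, +inf): OK
  at node 44 with bounds (4, +inf): OK
  at node 41 with bounds (4, 44): OK
  at node 34 with bounds (4, 41): OK
  at node 24 with bounds (4, 34): OK
No violation found at any node.
Result: Valid BST


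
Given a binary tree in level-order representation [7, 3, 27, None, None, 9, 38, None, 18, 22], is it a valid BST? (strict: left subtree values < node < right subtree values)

Level-order array: [7, 3, 27, None, None, 9, 38, None, 18, 22]
Validate using subtree bounds (lo, hi): at each node, require lo < value < hi,
then recurse left with hi=value and right with lo=value.
Preorder trace (stopping at first violation):
  at node 7 with bounds (-inf, +inf): OK
  at node 3 with bounds (-inf, 7): OK
  at node 27 with bounds (7, +inf): OK
  at node 9 with bounds (7, 27): OK
  at node 18 with bounds (9, 27): OK
  at node 38 with bounds (27, +inf): OK
  at node 22 with bounds (27, 38): VIOLATION
Node 22 violates its bound: not (27 < 22 < 38).
Result: Not a valid BST


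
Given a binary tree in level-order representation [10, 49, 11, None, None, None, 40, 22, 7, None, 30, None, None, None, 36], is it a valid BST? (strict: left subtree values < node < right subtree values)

Level-order array: [10, 49, 11, None, None, None, 40, 22, 7, None, 30, None, None, None, 36]
Validate using subtree bounds (lo, hi): at each node, require lo < value < hi,
then recurse left with hi=value and right with lo=value.
Preorder trace (stopping at first violation):
  at node 10 with bounds (-inf, +inf): OK
  at node 49 with bounds (-inf, 10): VIOLATION
Node 49 violates its bound: not (-inf < 49 < 10).
Result: Not a valid BST


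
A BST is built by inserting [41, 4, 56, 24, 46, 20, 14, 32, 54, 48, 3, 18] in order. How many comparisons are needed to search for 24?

Search path for 24: 41 -> 4 -> 24
Found: True
Comparisons: 3


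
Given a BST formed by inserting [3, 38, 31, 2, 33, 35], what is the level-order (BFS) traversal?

Tree insertion order: [3, 38, 31, 2, 33, 35]
Tree (level-order array): [3, 2, 38, None, None, 31, None, None, 33, None, 35]
BFS from the root, enqueuing left then right child of each popped node:
  queue [3] -> pop 3, enqueue [2, 38], visited so far: [3]
  queue [2, 38] -> pop 2, enqueue [none], visited so far: [3, 2]
  queue [38] -> pop 38, enqueue [31], visited so far: [3, 2, 38]
  queue [31] -> pop 31, enqueue [33], visited so far: [3, 2, 38, 31]
  queue [33] -> pop 33, enqueue [35], visited so far: [3, 2, 38, 31, 33]
  queue [35] -> pop 35, enqueue [none], visited so far: [3, 2, 38, 31, 33, 35]
Result: [3, 2, 38, 31, 33, 35]
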